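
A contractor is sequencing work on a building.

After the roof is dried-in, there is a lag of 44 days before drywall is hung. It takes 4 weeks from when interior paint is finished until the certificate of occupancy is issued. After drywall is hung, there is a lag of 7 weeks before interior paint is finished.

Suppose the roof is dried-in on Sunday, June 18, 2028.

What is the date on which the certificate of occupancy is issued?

The roof is dried-in: Jun 18, 2028.
Drywall is hung: Jun 18, 2028 + 44 days = Aug 1, 2028.
Interior paint is finished: Aug 1, 2028 + 7 weeks = Sep 19, 2028.
The certificate of occupancy is issued: Sep 19, 2028 + 4 weeks = Oct 17, 2028.

Tuesday, October 17, 2028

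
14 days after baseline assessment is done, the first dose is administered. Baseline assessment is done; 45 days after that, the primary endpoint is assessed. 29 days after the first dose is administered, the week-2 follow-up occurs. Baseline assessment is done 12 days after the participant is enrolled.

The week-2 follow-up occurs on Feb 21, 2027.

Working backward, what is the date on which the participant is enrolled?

The week-2 follow-up occurs: Feb 21, 2027.
The first dose is administered: Feb 21, 2027 − 29 days = Jan 23, 2027.
Baseline assessment is done: Jan 23, 2027 − 14 days = Jan 9, 2027.
The participant is enrolled: Jan 9, 2027 − 12 days = Dec 28, 2026.

Dec 28, 2026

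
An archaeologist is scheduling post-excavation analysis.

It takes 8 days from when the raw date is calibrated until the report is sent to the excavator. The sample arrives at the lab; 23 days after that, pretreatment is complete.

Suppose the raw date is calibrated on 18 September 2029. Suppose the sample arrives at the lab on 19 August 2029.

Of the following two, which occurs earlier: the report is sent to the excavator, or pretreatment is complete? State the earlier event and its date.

Pretreatment is complete — 11 September 2029

The raw date is calibrated: Sep 18, 2029.
The report is sent to the excavator: Sep 18, 2029 + 8 days = Sep 26, 2029.
The sample arrives at the lab: Aug 19, 2029.
Pretreatment is complete: Aug 19, 2029 + 23 days = Sep 11, 2029.
Comparing: the report is sent to the excavator on Sep 26, 2029 vs pretreatment is complete on Sep 11, 2029. Earlier: pretreatment is complete.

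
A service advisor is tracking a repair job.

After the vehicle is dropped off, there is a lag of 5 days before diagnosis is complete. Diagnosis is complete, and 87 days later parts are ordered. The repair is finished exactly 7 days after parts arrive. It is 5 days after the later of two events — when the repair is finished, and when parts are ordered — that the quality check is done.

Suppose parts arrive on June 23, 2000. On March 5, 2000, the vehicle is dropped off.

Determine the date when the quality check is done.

Parts arrive: Jun 23, 2000.
The repair is finished: Jun 23, 2000 + 7 days = Jun 30, 2000.
The vehicle is dropped off: Mar 5, 2000.
Diagnosis is complete: Mar 5, 2000 + 5 days = Mar 10, 2000.
Parts are ordered: Mar 10, 2000 + 87 days = Jun 5, 2000.
Both prerequisites met — the repair is finished (Jun 30, 2000), parts are ordered (Jun 5, 2000); the later is Jun 30, 2000.
The quality check is done: Jun 30, 2000 + 5 days = Jul 5, 2000.

July 5, 2000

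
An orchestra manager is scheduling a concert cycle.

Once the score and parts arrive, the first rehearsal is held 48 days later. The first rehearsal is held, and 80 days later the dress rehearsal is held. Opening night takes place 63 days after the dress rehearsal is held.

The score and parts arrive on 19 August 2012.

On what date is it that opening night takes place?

26 February 2013

The score and parts arrive: Aug 19, 2012.
The first rehearsal is held: Aug 19, 2012 + 48 days = Oct 6, 2012.
The dress rehearsal is held: Oct 6, 2012 + 80 days = Dec 25, 2012.
Opening night takes place: Dec 25, 2012 + 63 days = Feb 26, 2013.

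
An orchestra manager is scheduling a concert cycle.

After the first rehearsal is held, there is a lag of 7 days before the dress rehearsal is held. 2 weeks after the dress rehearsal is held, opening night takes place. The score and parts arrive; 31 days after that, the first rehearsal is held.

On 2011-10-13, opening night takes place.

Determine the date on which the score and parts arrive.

2011-08-22

Opening night takes place: Oct 13, 2011.
The dress rehearsal is held: Oct 13, 2011 − 2 weeks = Sep 29, 2011.
The first rehearsal is held: Sep 29, 2011 − 7 days = Sep 22, 2011.
The score and parts arrive: Sep 22, 2011 − 31 days = Aug 22, 2011.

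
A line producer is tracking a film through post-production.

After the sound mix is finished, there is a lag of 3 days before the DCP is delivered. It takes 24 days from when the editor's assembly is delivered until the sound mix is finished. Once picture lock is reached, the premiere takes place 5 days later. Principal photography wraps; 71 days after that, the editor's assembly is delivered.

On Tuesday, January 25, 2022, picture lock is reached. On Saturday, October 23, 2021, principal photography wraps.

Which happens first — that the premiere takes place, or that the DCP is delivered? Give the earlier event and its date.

The DCP is delivered — Saturday, January 29, 2022

Picture lock is reached: Jan 25, 2022.
The premiere takes place: Jan 25, 2022 + 5 days = Jan 30, 2022.
Principal photography wraps: Oct 23, 2021.
The editor's assembly is delivered: Oct 23, 2021 + 71 days = Jan 2, 2022.
The sound mix is finished: Jan 2, 2022 + 24 days = Jan 26, 2022.
The DCP is delivered: Jan 26, 2022 + 3 days = Jan 29, 2022.
Comparing: the premiere takes place on Jan 30, 2022 vs the DCP is delivered on Jan 29, 2022. Earlier: the DCP is delivered.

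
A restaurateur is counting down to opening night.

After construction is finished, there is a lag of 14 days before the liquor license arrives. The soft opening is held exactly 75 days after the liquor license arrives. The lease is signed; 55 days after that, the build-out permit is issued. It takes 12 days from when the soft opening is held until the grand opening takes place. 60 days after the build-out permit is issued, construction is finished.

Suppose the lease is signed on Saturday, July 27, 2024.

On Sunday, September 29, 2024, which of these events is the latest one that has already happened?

The build-out permit is issued

The lease is signed: Jul 27, 2024.
The build-out permit is issued: Jul 27, 2024 + 55 days = Sep 20, 2024.
Construction is finished: Sep 20, 2024 + 60 days = Nov 19, 2024.
The liquor license arrives: Nov 19, 2024 + 14 days = Dec 3, 2024.
The soft opening is held: Dec 3, 2024 + 75 days = Feb 16, 2025.
The grand opening takes place: Feb 16, 2025 + 12 days = Feb 28, 2025.
Sep 29, 2024 falls between when the build-out permit is issued (Sep 20, 2024) and when construction is finished (Nov 19, 2024).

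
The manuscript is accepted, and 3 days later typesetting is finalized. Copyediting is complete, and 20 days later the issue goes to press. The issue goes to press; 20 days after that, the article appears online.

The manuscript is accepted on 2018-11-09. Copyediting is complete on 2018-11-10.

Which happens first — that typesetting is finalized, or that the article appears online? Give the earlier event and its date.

The manuscript is accepted: Nov 9, 2018.
Typesetting is finalized: Nov 9, 2018 + 3 days = Nov 12, 2018.
Copyediting is complete: Nov 10, 2018.
The issue goes to press: Nov 10, 2018 + 20 days = Nov 30, 2018.
The article appears online: Nov 30, 2018 + 20 days = Dec 20, 2018.
Comparing: typesetting is finalized on Nov 12, 2018 vs the article appears online on Dec 20, 2018. Earlier: typesetting is finalized.

Typesetting is finalized — 2018-11-12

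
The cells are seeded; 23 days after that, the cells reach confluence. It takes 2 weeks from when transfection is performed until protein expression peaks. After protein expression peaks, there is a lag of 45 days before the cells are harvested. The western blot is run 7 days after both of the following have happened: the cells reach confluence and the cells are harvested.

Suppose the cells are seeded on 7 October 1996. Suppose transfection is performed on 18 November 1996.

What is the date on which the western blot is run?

23 January 1997

The cells are seeded: Oct 7, 1996.
The cells reach confluence: Oct 7, 1996 + 23 days = Oct 30, 1996.
Transfection is performed: Nov 18, 1996.
Protein expression peaks: Nov 18, 1996 + 2 weeks = Dec 2, 1996.
The cells are harvested: Dec 2, 1996 + 45 days = Jan 16, 1997.
Both prerequisites met — the cells reach confluence (Oct 30, 1996), the cells are harvested (Jan 16, 1997); the later is Jan 16, 1997.
The western blot is run: Jan 16, 1997 + 7 days = Jan 23, 1997.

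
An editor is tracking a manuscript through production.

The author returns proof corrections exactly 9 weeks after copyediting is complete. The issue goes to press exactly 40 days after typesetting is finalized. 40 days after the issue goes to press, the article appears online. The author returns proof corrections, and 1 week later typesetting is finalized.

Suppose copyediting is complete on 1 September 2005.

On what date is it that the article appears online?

29 January 2006

Copyediting is complete: Sep 1, 2005.
The author returns proof corrections: Sep 1, 2005 + 9 weeks = Nov 3, 2005.
Typesetting is finalized: Nov 3, 2005 + 1 week = Nov 10, 2005.
The issue goes to press: Nov 10, 2005 + 40 days = Dec 20, 2005.
The article appears online: Dec 20, 2005 + 40 days = Jan 29, 2006.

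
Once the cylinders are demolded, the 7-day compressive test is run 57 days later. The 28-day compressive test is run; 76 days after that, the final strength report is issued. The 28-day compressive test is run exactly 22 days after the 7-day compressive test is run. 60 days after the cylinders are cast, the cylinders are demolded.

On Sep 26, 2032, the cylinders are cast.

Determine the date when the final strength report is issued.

The cylinders are cast: Sep 26, 2032.
The cylinders are demolded: Sep 26, 2032 + 60 days = Nov 25, 2032.
The 7-day compressive test is run: Nov 25, 2032 + 57 days = Jan 21, 2033.
The 28-day compressive test is run: Jan 21, 2033 + 22 days = Feb 12, 2033.
The final strength report is issued: Feb 12, 2033 + 76 days = Apr 29, 2033.

Apr 29, 2033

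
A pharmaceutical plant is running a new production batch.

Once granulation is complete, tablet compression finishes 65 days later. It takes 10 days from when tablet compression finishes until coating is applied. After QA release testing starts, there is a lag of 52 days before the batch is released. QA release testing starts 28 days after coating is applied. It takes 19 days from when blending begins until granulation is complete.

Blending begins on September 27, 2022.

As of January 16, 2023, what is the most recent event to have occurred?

Blending begins: Sep 27, 2022.
Granulation is complete: Sep 27, 2022 + 19 days = Oct 16, 2022.
Tablet compression finishes: Oct 16, 2022 + 65 days = Dec 20, 2022.
Coating is applied: Dec 20, 2022 + 10 days = Dec 30, 2022.
QA release testing starts: Dec 30, 2022 + 28 days = Jan 27, 2023.
The batch is released: Jan 27, 2023 + 52 days = Mar 20, 2023.
Jan 16, 2023 falls between when coating is applied (Dec 30, 2022) and when QA release testing starts (Jan 27, 2023).

Coating is applied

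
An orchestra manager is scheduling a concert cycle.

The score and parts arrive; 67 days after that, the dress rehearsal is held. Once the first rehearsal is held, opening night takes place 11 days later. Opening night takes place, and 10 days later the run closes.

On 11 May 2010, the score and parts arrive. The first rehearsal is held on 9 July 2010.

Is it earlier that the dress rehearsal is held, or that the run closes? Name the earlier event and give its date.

The score and parts arrive: May 11, 2010.
The dress rehearsal is held: May 11, 2010 + 67 days = Jul 17, 2010.
The first rehearsal is held: Jul 9, 2010.
Opening night takes place: Jul 9, 2010 + 11 days = Jul 20, 2010.
The run closes: Jul 20, 2010 + 10 days = Jul 30, 2010.
Comparing: the dress rehearsal is held on Jul 17, 2010 vs the run closes on Jul 30, 2010. Earlier: the dress rehearsal is held.

The dress rehearsal is held — 17 July 2010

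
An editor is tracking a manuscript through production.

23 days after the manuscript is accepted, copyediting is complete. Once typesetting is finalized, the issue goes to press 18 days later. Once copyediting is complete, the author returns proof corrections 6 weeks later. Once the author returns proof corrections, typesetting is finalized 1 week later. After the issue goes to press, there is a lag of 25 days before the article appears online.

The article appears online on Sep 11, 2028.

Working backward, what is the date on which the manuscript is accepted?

The article appears online: Sep 11, 2028.
The issue goes to press: Sep 11, 2028 − 25 days = Aug 17, 2028.
Typesetting is finalized: Aug 17, 2028 − 18 days = Jul 30, 2028.
The author returns proof corrections: Jul 30, 2028 − 1 week = Jul 23, 2028.
Copyediting is complete: Jul 23, 2028 − 6 weeks = Jun 11, 2028.
The manuscript is accepted: Jun 11, 2028 − 23 days = May 19, 2028.

May 19, 2028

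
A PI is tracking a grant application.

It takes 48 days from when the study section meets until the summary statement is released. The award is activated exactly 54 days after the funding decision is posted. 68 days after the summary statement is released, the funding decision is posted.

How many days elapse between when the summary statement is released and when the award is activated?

122 days

Causal path: the summary statement is released → the funding decision is posted → the award is activated.
Total delay along the path: 68 + 54 = 122 days.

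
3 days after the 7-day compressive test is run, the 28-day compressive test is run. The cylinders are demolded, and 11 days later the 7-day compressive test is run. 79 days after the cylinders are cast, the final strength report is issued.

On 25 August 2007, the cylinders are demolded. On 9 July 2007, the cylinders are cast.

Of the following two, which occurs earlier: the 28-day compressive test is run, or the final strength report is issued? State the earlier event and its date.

The cylinders are demolded: Aug 25, 2007.
The 7-day compressive test is run: Aug 25, 2007 + 11 days = Sep 5, 2007.
The 28-day compressive test is run: Sep 5, 2007 + 3 days = Sep 8, 2007.
The cylinders are cast: Jul 9, 2007.
The final strength report is issued: Jul 9, 2007 + 79 days = Sep 26, 2007.
Comparing: the 28-day compressive test is run on Sep 8, 2007 vs the final strength report is issued on Sep 26, 2007. Earlier: the 28-day compressive test is run.

The 28-day compressive test is run — 8 September 2007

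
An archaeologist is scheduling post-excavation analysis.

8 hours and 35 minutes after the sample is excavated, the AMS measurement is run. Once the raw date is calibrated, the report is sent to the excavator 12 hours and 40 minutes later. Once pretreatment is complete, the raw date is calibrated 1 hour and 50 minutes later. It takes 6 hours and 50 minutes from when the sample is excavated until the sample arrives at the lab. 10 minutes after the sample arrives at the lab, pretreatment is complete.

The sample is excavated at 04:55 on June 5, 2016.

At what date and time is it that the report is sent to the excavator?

The sample is excavated: 04:55 Jun 5, 2016.
The sample arrives at the lab: 04:55 Jun 5, 2016 + 6h50m = 11:45 Jun 5, 2016.
Pretreatment is complete: 11:45 Jun 5, 2016 + 10m = 11:55 Jun 5, 2016.
The raw date is calibrated: 11:55 Jun 5, 2016 + 1h50m = 13:45 Jun 5, 2016.
The report is sent to the excavator: 13:45 Jun 5, 2016 + 12h40m = 02:25 Jun 6, 2016.

02:25 on June 6, 2016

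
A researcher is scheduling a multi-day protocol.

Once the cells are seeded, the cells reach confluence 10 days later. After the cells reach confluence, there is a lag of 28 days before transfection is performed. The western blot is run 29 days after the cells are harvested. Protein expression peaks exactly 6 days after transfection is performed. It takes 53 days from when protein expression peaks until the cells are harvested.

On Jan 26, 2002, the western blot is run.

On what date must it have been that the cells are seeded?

The western blot is run: Jan 26, 2002.
The cells are harvested: Jan 26, 2002 − 29 days = Dec 28, 2001.
Protein expression peaks: Dec 28, 2001 − 53 days = Nov 5, 2001.
Transfection is performed: Nov 5, 2001 − 6 days = Oct 30, 2001.
The cells reach confluence: Oct 30, 2001 − 28 days = Oct 2, 2001.
The cells are seeded: Oct 2, 2001 − 10 days = Sep 22, 2001.

Sep 22, 2001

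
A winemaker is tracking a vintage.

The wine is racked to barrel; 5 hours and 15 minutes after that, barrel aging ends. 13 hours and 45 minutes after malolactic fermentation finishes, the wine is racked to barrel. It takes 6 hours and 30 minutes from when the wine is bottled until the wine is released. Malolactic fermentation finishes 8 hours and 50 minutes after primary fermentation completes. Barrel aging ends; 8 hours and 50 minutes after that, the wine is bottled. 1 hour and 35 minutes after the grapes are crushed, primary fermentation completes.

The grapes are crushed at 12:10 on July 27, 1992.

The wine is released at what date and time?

08:55 on July 29, 1992

The grapes are crushed: 12:10 Jul 27, 1992.
Primary fermentation completes: 12:10 Jul 27, 1992 + 1h35m = 13:45 Jul 27, 1992.
Malolactic fermentation finishes: 13:45 Jul 27, 1992 + 8h50m = 22:35 Jul 27, 1992.
The wine is racked to barrel: 22:35 Jul 27, 1992 + 13h45m = 12:20 Jul 28, 1992.
Barrel aging ends: 12:20 Jul 28, 1992 + 5h15m = 17:35 Jul 28, 1992.
The wine is bottled: 17:35 Jul 28, 1992 + 8h50m = 02:25 Jul 29, 1992.
The wine is released: 02:25 Jul 29, 1992 + 6h30m = 08:55 Jul 29, 1992.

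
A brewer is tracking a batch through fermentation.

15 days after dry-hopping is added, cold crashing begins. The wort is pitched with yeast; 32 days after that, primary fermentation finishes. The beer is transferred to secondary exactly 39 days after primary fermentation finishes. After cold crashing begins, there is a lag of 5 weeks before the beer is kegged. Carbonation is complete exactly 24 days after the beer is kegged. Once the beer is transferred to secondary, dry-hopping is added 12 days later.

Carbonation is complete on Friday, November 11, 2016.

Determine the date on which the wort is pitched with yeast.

Carbonation is complete: Nov 11, 2016.
The beer is kegged: Nov 11, 2016 − 24 days = Oct 18, 2016.
Cold crashing begins: Oct 18, 2016 − 5 weeks = Sep 13, 2016.
Dry-hopping is added: Sep 13, 2016 − 15 days = Aug 29, 2016.
The beer is transferred to secondary: Aug 29, 2016 − 12 days = Aug 17, 2016.
Primary fermentation finishes: Aug 17, 2016 − 39 days = Jul 9, 2016.
The wort is pitched with yeast: Jul 9, 2016 − 32 days = Jun 7, 2016.

Tuesday, June 7, 2016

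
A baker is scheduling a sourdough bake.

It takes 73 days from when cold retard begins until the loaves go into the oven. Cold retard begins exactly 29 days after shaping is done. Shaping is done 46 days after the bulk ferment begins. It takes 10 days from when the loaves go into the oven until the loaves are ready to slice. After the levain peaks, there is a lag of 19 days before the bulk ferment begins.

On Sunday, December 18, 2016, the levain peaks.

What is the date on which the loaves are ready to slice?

Tuesday, June 13, 2017

The levain peaks: Dec 18, 2016.
The bulk ferment begins: Dec 18, 2016 + 19 days = Jan 6, 2017.
Shaping is done: Jan 6, 2017 + 46 days = Feb 21, 2017.
Cold retard begins: Feb 21, 2017 + 29 days = Mar 22, 2017.
The loaves go into the oven: Mar 22, 2017 + 73 days = Jun 3, 2017.
The loaves are ready to slice: Jun 3, 2017 + 10 days = Jun 13, 2017.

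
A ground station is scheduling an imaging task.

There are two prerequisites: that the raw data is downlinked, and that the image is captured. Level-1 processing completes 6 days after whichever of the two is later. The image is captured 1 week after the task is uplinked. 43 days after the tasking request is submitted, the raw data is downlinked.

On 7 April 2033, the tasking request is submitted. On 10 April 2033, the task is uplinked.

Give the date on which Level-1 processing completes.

The tasking request is submitted: Apr 7, 2033.
The raw data is downlinked: Apr 7, 2033 + 43 days = May 20, 2033.
The task is uplinked: Apr 10, 2033.
The image is captured: Apr 10, 2033 + 1 week = Apr 17, 2033.
Both prerequisites met — the raw data is downlinked (May 20, 2033), the image is captured (Apr 17, 2033); the later is May 20, 2033.
Level-1 processing completes: May 20, 2033 + 6 days = May 26, 2033.

26 May 2033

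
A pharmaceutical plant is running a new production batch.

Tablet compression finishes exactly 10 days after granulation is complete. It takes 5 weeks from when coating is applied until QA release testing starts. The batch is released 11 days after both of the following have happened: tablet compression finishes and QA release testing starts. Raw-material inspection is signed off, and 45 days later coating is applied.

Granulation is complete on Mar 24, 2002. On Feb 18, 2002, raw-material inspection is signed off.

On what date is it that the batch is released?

Granulation is complete: Mar 24, 2002.
Tablet compression finishes: Mar 24, 2002 + 10 days = Apr 3, 2002.
Raw-material inspection is signed off: Feb 18, 2002.
Coating is applied: Feb 18, 2002 + 45 days = Apr 4, 2002.
QA release testing starts: Apr 4, 2002 + 5 weeks = May 9, 2002.
Both prerequisites met — tablet compression finishes (Apr 3, 2002), QA release testing starts (May 9, 2002); the later is May 9, 2002.
The batch is released: May 9, 2002 + 11 days = May 20, 2002.

May 20, 2002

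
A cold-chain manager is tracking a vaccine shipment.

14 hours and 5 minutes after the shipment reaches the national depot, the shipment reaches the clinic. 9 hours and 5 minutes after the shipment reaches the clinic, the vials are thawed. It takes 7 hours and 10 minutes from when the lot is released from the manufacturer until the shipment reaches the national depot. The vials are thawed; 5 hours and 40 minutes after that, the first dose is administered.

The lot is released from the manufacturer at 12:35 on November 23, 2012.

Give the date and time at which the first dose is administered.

The lot is released from the manufacturer: 12:35 Nov 23, 2012.
The shipment reaches the national depot: 12:35 Nov 23, 2012 + 7h10m = 19:45 Nov 23, 2012.
The shipment reaches the clinic: 19:45 Nov 23, 2012 + 14h05m = 09:50 Nov 24, 2012.
The vials are thawed: 09:50 Nov 24, 2012 + 9h05m = 18:55 Nov 24, 2012.
The first dose is administered: 18:55 Nov 24, 2012 + 5h40m = 00:35 Nov 25, 2012.

00:35 on November 25, 2012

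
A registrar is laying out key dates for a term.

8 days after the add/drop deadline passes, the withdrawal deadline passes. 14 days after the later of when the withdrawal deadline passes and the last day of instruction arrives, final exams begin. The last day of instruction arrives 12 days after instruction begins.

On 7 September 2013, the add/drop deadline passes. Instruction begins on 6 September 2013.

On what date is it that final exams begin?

The add/drop deadline passes: Sep 7, 2013.
The withdrawal deadline passes: Sep 7, 2013 + 8 days = Sep 15, 2013.
Instruction begins: Sep 6, 2013.
The last day of instruction arrives: Sep 6, 2013 + 12 days = Sep 18, 2013.
Both prerequisites met — the withdrawal deadline passes (Sep 15, 2013), the last day of instruction arrives (Sep 18, 2013); the later is Sep 18, 2013.
Final exams begin: Sep 18, 2013 + 14 days = Oct 2, 2013.

2 October 2013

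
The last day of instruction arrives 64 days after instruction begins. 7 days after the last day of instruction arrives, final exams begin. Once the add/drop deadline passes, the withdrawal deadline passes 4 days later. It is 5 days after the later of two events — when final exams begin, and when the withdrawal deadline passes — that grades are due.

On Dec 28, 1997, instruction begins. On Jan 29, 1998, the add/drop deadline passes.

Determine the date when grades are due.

Instruction begins: Dec 28, 1997.
The last day of instruction arrives: Dec 28, 1997 + 64 days = Mar 2, 1998.
Final exams begin: Mar 2, 1998 + 7 days = Mar 9, 1998.
The add/drop deadline passes: Jan 29, 1998.
The withdrawal deadline passes: Jan 29, 1998 + 4 days = Feb 2, 1998.
Both prerequisites met — final exams begin (Mar 9, 1998), the withdrawal deadline passes (Feb 2, 1998); the later is Mar 9, 1998.
Grades are due: Mar 9, 1998 + 5 days = Mar 14, 1998.

Mar 14, 1998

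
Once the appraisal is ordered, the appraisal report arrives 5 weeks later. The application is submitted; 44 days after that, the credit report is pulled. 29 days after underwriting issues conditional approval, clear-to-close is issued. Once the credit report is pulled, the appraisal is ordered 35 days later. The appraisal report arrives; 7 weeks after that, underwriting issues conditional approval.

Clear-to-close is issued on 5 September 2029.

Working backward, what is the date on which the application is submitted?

Clear-to-close is issued: Sep 5, 2029.
Underwriting issues conditional approval: Sep 5, 2029 − 29 days = Aug 7, 2029.
The appraisal report arrives: Aug 7, 2029 − 7 weeks = Jun 19, 2029.
The appraisal is ordered: Jun 19, 2029 − 5 weeks = May 15, 2029.
The credit report is pulled: May 15, 2029 − 35 days = Apr 10, 2029.
The application is submitted: Apr 10, 2029 − 44 days = Feb 25, 2029.

25 February 2029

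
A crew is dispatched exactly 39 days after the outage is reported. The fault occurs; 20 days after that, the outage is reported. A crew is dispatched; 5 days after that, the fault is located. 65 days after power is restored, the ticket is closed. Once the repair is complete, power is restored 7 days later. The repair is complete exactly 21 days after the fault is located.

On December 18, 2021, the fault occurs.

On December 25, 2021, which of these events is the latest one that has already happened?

The fault occurs

The fault occurs: Dec 18, 2021.
The outage is reported: Dec 18, 2021 + 20 days = Jan 7, 2022.
A crew is dispatched: Jan 7, 2022 + 39 days = Feb 15, 2022.
The fault is located: Feb 15, 2022 + 5 days = Feb 20, 2022.
The repair is complete: Feb 20, 2022 + 21 days = Mar 13, 2022.
Power is restored: Mar 13, 2022 + 7 days = Mar 20, 2022.
The ticket is closed: Mar 20, 2022 + 65 days = May 24, 2022.
Dec 25, 2021 falls between when the fault occurs (Dec 18, 2021) and when the outage is reported (Jan 7, 2022).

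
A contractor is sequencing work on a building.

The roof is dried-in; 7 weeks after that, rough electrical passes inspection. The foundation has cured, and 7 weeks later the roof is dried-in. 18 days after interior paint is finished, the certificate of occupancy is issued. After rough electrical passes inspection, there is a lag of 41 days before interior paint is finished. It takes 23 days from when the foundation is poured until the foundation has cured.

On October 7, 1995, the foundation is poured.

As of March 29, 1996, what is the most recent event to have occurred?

Interior paint is finished

The foundation is poured: Oct 7, 1995.
The foundation has cured: Oct 7, 1995 + 23 days = Oct 30, 1995.
The roof is dried-in: Oct 30, 1995 + 7 weeks = Dec 18, 1995.
Rough electrical passes inspection: Dec 18, 1995 + 7 weeks = Feb 5, 1996.
Interior paint is finished: Feb 5, 1996 + 41 days = Mar 17, 1996.
The certificate of occupancy is issued: Mar 17, 1996 + 18 days = Apr 4, 1996.
Mar 29, 1996 falls between when interior paint is finished (Mar 17, 1996) and when the certificate of occupancy is issued (Apr 4, 1996).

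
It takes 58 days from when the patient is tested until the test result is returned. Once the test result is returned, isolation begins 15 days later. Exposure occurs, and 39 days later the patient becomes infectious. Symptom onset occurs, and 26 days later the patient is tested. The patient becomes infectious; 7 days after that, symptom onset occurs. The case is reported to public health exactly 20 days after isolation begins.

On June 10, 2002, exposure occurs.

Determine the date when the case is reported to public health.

November 22, 2002

Exposure occurs: Jun 10, 2002.
The patient becomes infectious: Jun 10, 2002 + 39 days = Jul 19, 2002.
Symptom onset occurs: Jul 19, 2002 + 7 days = Jul 26, 2002.
The patient is tested: Jul 26, 2002 + 26 days = Aug 21, 2002.
The test result is returned: Aug 21, 2002 + 58 days = Oct 18, 2002.
Isolation begins: Oct 18, 2002 + 15 days = Nov 2, 2002.
The case is reported to public health: Nov 2, 2002 + 20 days = Nov 22, 2002.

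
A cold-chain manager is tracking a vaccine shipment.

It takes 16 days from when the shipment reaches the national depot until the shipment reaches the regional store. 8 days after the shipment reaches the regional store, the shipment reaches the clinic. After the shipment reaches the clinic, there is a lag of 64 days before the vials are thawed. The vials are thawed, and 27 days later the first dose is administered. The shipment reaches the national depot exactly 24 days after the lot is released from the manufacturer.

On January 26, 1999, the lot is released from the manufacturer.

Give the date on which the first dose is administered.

The lot is released from the manufacturer: Jan 26, 1999.
The shipment reaches the national depot: Jan 26, 1999 + 24 days = Feb 19, 1999.
The shipment reaches the regional store: Feb 19, 1999 + 16 days = Mar 7, 1999.
The shipment reaches the clinic: Mar 7, 1999 + 8 days = Mar 15, 1999.
The vials are thawed: Mar 15, 1999 + 64 days = May 18, 1999.
The first dose is administered: May 18, 1999 + 27 days = Jun 14, 1999.

June 14, 1999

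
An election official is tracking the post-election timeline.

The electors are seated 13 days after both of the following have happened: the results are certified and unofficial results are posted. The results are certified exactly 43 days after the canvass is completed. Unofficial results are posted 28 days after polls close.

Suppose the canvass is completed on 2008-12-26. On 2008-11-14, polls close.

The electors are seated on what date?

2009-02-20

The canvass is completed: Dec 26, 2008.
The results are certified: Dec 26, 2008 + 43 days = Feb 7, 2009.
Polls close: Nov 14, 2008.
Unofficial results are posted: Nov 14, 2008 + 28 days = Dec 12, 2008.
Both prerequisites met — the results are certified (Feb 7, 2009), unofficial results are posted (Dec 12, 2008); the later is Feb 7, 2009.
The electors are seated: Feb 7, 2009 + 13 days = Feb 20, 2009.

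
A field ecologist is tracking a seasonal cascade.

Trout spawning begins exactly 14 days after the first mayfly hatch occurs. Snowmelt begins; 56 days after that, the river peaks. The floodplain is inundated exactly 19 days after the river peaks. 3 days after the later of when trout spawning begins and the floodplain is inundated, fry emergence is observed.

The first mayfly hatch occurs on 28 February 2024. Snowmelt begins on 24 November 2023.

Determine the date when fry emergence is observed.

16 March 2024

The first mayfly hatch occurs: Feb 28, 2024.
Trout spawning begins: Feb 28, 2024 + 14 days = Mar 13, 2024.
Snowmelt begins: Nov 24, 2023.
The river peaks: Nov 24, 2023 + 56 days = Jan 19, 2024.
The floodplain is inundated: Jan 19, 2024 + 19 days = Feb 7, 2024.
Both prerequisites met — trout spawning begins (Mar 13, 2024), the floodplain is inundated (Feb 7, 2024); the later is Mar 13, 2024.
Fry emergence is observed: Mar 13, 2024 + 3 days = Mar 16, 2024.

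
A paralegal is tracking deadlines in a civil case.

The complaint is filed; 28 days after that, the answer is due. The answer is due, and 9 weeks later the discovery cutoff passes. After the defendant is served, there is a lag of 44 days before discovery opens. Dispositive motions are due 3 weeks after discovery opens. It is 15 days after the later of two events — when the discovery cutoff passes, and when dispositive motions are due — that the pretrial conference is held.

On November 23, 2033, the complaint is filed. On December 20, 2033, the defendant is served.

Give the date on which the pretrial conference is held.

March 10, 2034

The complaint is filed: Nov 23, 2033.
The answer is due: Nov 23, 2033 + 28 days = Dec 21, 2033.
The discovery cutoff passes: Dec 21, 2033 + 9 weeks = Feb 22, 2034.
The defendant is served: Dec 20, 2033.
Discovery opens: Dec 20, 2033 + 44 days = Feb 2, 2034.
Dispositive motions are due: Feb 2, 2034 + 3 weeks = Feb 23, 2034.
Both prerequisites met — the discovery cutoff passes (Feb 22, 2034), dispositive motions are due (Feb 23, 2034); the later is Feb 23, 2034.
The pretrial conference is held: Feb 23, 2034 + 15 days = Mar 10, 2034.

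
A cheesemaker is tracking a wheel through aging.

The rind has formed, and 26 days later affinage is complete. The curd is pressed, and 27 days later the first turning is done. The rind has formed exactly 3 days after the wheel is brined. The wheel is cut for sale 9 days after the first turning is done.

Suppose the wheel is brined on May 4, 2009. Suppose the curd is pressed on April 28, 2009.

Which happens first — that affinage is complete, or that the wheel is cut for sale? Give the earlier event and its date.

The wheel is brined: May 4, 2009.
The rind has formed: May 4, 2009 + 3 days = May 7, 2009.
Affinage is complete: May 7, 2009 + 26 days = Jun 2, 2009.
The curd is pressed: Apr 28, 2009.
The first turning is done: Apr 28, 2009 + 27 days = May 25, 2009.
The wheel is cut for sale: May 25, 2009 + 9 days = Jun 3, 2009.
Comparing: affinage is complete on Jun 2, 2009 vs the wheel is cut for sale on Jun 3, 2009. Earlier: affinage is complete.

Affinage is complete — June 2, 2009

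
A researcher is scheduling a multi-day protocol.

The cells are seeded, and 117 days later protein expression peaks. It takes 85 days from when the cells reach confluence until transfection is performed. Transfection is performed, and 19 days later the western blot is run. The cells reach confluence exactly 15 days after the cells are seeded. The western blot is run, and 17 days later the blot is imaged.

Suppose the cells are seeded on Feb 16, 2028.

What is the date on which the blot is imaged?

Jul 1, 2028

The cells are seeded: Feb 16, 2028.
The cells reach confluence: Feb 16, 2028 + 15 days = Mar 2, 2028.
Transfection is performed: Mar 2, 2028 + 85 days = May 26, 2028.
The western blot is run: May 26, 2028 + 19 days = Jun 14, 2028.
The blot is imaged: Jun 14, 2028 + 17 days = Jul 1, 2028.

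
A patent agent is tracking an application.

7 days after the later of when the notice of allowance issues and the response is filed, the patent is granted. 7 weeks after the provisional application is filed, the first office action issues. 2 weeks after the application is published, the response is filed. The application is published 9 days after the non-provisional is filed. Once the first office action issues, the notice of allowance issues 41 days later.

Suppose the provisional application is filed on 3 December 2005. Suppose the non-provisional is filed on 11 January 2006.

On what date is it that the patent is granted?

The provisional application is filed: Dec 3, 2005.
The first office action issues: Dec 3, 2005 + 7 weeks = Jan 21, 2006.
The notice of allowance issues: Jan 21, 2006 + 41 days = Mar 3, 2006.
The non-provisional is filed: Jan 11, 2006.
The application is published: Jan 11, 2006 + 9 days = Jan 20, 2006.
The response is filed: Jan 20, 2006 + 2 weeks = Feb 3, 2006.
Both prerequisites met — the notice of allowance issues (Mar 3, 2006), the response is filed (Feb 3, 2006); the later is Mar 3, 2006.
The patent is granted: Mar 3, 2006 + 7 days = Mar 10, 2006.

10 March 2006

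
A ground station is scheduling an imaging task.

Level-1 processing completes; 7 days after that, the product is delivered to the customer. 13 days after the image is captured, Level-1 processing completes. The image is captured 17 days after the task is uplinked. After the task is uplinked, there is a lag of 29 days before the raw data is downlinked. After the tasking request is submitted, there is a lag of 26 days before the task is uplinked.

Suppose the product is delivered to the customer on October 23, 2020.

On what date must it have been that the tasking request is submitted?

August 21, 2020

The product is delivered to the customer: Oct 23, 2020.
Level-1 processing completes: Oct 23, 2020 − 7 days = Oct 16, 2020.
The image is captured: Oct 16, 2020 − 13 days = Oct 3, 2020.
The task is uplinked: Oct 3, 2020 − 17 days = Sep 16, 2020.
The tasking request is submitted: Sep 16, 2020 − 26 days = Aug 21, 2020.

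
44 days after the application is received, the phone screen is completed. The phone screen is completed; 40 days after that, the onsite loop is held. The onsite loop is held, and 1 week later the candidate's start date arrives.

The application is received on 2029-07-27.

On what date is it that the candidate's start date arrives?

2029-10-26

The application is received: Jul 27, 2029.
The phone screen is completed: Jul 27, 2029 + 44 days = Sep 9, 2029.
The onsite loop is held: Sep 9, 2029 + 40 days = Oct 19, 2029.
The candidate's start date arrives: Oct 19, 2029 + 1 week = Oct 26, 2029.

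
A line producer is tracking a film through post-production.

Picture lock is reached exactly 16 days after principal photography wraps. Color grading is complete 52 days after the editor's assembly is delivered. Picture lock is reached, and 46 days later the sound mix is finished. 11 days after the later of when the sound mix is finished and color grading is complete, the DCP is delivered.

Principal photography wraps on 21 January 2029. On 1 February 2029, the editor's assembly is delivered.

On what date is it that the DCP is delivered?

Principal photography wraps: Jan 21, 2029.
Picture lock is reached: Jan 21, 2029 + 16 days = Feb 6, 2029.
The sound mix is finished: Feb 6, 2029 + 46 days = Mar 24, 2029.
The editor's assembly is delivered: Feb 1, 2029.
Color grading is complete: Feb 1, 2029 + 52 days = Mar 25, 2029.
Both prerequisites met — the sound mix is finished (Mar 24, 2029), color grading is complete (Mar 25, 2029); the later is Mar 25, 2029.
The DCP is delivered: Mar 25, 2029 + 11 days = Apr 5, 2029.

5 April 2029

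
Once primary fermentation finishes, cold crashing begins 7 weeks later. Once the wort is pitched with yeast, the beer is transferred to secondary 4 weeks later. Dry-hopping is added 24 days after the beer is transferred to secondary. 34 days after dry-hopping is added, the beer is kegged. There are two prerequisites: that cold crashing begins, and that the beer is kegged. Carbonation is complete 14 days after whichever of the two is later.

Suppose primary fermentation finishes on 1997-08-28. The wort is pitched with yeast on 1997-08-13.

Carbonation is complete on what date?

1997-11-21

Primary fermentation finishes: Aug 28, 1997.
Cold crashing begins: Aug 28, 1997 + 7 weeks = Oct 16, 1997.
The wort is pitched with yeast: Aug 13, 1997.
The beer is transferred to secondary: Aug 13, 1997 + 4 weeks = Sep 10, 1997.
Dry-hopping is added: Sep 10, 1997 + 24 days = Oct 4, 1997.
The beer is kegged: Oct 4, 1997 + 34 days = Nov 7, 1997.
Both prerequisites met — cold crashing begins (Oct 16, 1997), the beer is kegged (Nov 7, 1997); the later is Nov 7, 1997.
Carbonation is complete: Nov 7, 1997 + 14 days = Nov 21, 1997.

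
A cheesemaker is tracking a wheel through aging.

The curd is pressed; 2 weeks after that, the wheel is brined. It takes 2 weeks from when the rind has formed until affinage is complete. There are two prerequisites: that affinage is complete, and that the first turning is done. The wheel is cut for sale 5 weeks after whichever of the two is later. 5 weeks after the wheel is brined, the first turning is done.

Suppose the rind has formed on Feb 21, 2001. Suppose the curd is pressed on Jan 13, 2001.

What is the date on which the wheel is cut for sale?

Apr 11, 2001

The rind has formed: Feb 21, 2001.
Affinage is complete: Feb 21, 2001 + 2 weeks = Mar 7, 2001.
The curd is pressed: Jan 13, 2001.
The wheel is brined: Jan 13, 2001 + 2 weeks = Jan 27, 2001.
The first turning is done: Jan 27, 2001 + 5 weeks = Mar 3, 2001.
Both prerequisites met — affinage is complete (Mar 7, 2001), the first turning is done (Mar 3, 2001); the later is Mar 7, 2001.
The wheel is cut for sale: Mar 7, 2001 + 5 weeks = Apr 11, 2001.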